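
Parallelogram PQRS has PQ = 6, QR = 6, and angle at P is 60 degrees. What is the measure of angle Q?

Opposite sides of a parallelogram are parallel, so consecutive angles form co-interior angles on a transversal.
Co-interior angles sum to 180°, giving angle Q = 180 - 60 = 120 degrees.

120 degrees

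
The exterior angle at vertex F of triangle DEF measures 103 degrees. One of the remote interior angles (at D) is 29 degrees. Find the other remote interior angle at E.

By the exterior angle theorem: exterior angle = sum of remote interior angles.
103 = 29 + angle E
angle E = 103 - 29 = 74 degrees

74 degrees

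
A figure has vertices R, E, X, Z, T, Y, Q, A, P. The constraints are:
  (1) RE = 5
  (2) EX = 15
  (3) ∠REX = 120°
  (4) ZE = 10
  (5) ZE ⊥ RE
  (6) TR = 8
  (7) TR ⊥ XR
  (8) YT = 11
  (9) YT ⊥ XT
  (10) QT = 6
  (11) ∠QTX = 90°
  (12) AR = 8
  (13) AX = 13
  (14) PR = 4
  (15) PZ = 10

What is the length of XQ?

Step 1: By the law of cosines on triangle XER: XR² = 15² + 5² − 2·15·5·cos(120°) = 325, so XR = 5·√13.
Step 2: By the law of cosines on triangle XRT: XT² = (5·√13)² + 8² − 2·5·√13·8·cos(90°) = 389, so XT ≈ 19.72.
Step 3: By the law of cosines on triangle XTQ: XQ² = 19.72² + 6² − 2·19.72·6·cos(90°) = 425, so XQ = 5·√17.

Therefore, the length of XQ = 5·√17.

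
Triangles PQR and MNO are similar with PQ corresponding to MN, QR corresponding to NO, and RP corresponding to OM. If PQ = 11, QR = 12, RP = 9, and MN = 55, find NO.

Similar triangles have proportional sides. Setting up the proportion:
MN / PQ = NO / QR
55 / 11 = NO / 12
NO = 12 * 55 / 11 = 60.

60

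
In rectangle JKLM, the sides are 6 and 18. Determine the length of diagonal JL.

d = sqrt(6^2 + 18^2) = sqrt(360) = 6*sqrt(10)

6*sqrt(10)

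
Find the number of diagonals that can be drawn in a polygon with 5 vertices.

The number of diagonals in an n-gon is n(n - 3)/2.
For n = 5: 5(5 - 3)/2 = 5 × 2 / 2 = 5.

5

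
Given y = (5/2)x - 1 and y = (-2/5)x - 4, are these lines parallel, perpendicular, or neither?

Slope of line 1: m1 = 5/2
Slope of line 2: m2 = -2/5
m1 * m2 = -1, so perpendicular.

Perpendicular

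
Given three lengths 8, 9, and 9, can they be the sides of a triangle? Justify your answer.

Sort the sides: 8, 9, 9.
It suffices to check that the sum of the two smallest exceeds the largest:
8 + 9 = 17 > 9. ✓
Yes, a valid triangle can be formed.

Yes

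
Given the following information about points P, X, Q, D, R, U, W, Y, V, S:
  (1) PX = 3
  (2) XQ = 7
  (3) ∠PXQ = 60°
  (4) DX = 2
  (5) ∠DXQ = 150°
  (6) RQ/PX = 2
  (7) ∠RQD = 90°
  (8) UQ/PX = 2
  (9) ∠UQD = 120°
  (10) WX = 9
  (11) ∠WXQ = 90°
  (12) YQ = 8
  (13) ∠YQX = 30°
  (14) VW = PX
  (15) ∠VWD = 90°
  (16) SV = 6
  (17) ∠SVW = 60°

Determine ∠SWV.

From the given relations: VW = PX = 3.
Step 1: By the law of cosines on triangle WVS: WS² = 3² + 6² − 2·3·6·cos(60°) = 27, so WS = 3·√3.
Step 2: By the inverse law of cosines on triangle SWV: cos(∠SWV) = ((3·√3)² + 3² − 6²) / (2·3·√3·3) = 0/31.18 = 0, so ∠SWV = 90°.

Therefore, the measure of angle ∠SWV = 90°.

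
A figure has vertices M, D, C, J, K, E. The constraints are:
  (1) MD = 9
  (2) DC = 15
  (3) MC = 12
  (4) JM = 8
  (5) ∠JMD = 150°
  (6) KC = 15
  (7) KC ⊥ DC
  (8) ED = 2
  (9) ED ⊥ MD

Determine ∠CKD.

Step 1: By the law of cosines on triangle KCD: KD² = 15² + 15² − 2·15·15·cos(90°) = 450, so KD = 15·√2.
Step 2: By the inverse law of cosines on triangle CKD: cos(∠CKD) = (15² + (15·√2)² − 15²) / (2·15·15·√2) = 450/636.4 = 0.7071, so ∠CKD = 45°.

Therefore, the measure of angle ∠CKD = 45°.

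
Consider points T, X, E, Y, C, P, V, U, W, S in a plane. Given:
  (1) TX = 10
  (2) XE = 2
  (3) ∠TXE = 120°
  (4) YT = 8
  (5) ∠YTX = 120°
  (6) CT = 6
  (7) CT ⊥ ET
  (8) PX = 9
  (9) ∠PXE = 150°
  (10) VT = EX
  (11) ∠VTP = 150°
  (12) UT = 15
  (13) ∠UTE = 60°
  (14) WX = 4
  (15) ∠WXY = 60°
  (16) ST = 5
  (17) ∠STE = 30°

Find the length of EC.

Step 1: By the law of cosines on triangle EXT: ET² = 2² + 10² − 2·2·10·cos(120°) = 124, so ET = 2·√31.
Step 2: By the law of cosines on triangle ETC: EC² = (2·√31)² + 6² − 2·2·√31·6·cos(90°) = 160, so EC = 4·√10.

Therefore, the length of EC = 4·√10.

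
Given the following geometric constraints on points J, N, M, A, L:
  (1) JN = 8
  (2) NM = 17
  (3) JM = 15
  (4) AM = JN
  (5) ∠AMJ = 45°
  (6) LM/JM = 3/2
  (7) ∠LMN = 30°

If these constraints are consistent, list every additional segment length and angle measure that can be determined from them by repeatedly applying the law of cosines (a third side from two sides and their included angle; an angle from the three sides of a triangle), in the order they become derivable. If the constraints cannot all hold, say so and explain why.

The constraints are consistent. Derivable facts, in order:
After 1 step:
- JA ≈ 10.92
- NL ≈ 11.52
- ∠JMN = 28.07°
- ∠JNM = 61.93°
- ∠MJN = 90°
After 2 steps:
- ∠AJM = 31.19°
- ∠JAM = 103.81°
- ∠LNM = 102.46°
- ∠MLN = 47.54°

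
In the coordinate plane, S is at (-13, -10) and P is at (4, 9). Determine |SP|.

d = sqrt((17)^2 + (19)^2) = sqrt(650) = 5*sqrt(26)

5*sqrt(26)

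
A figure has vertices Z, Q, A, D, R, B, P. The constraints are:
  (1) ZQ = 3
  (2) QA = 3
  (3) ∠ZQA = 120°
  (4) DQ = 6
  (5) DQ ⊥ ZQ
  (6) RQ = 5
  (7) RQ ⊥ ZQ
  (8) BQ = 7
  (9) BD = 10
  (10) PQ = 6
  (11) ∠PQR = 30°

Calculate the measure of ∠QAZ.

Step 1: By the law of cosines on triangle AQZ: AZ² = 3² + 3² − 2·3·3·cos(120°) = 27, so AZ = 3·√3.
Step 2: By the inverse law of cosines on triangle QAZ: cos(∠QAZ) = (3² + (3·√3)² − 3²) / (2·3·3·√3) = 27/31.18 = 0.866, so ∠QAZ = 30°.

Therefore, the measure of angle ∠QAZ = 30°.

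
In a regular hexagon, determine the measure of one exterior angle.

Each exterior angle of a regular n-gon is 360 / n.
For n = 6: 360 / 6 = 60 degrees.

60 degrees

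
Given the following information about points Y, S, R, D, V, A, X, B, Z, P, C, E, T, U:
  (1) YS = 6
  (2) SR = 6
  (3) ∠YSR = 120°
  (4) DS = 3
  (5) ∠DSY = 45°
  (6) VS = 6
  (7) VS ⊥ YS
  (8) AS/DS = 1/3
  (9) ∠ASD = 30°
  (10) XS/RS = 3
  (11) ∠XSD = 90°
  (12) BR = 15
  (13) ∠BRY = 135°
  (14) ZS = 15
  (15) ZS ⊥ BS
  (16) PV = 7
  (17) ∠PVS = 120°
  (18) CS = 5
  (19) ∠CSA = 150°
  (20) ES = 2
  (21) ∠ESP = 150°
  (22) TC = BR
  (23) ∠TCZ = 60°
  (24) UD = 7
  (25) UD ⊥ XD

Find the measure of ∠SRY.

Step 1: By the law of cosines on triangle RSY: RY² = 6² + 6² − 2·6·6·cos(120°) = 108, so RY = 6·√3.
Step 2: By the inverse law of cosines on triangle SRY: cos(∠SRY) = (6² + (6·√3)² − 6²) / (2·6·6·√3) = 108/124.71 = 0.866, so ∠SRY = 30°.

Therefore, the measure of angle ∠SRY = 30°.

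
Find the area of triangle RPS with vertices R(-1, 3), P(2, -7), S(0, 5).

Using the Shoelace formula for a triangle:
Area = (1/2)|x0(y1 - y2) + x1(y2 - y0) + x2(y0 - y1)|
Area = (1/2)|-1(-7 - 5) + 2(5 - 3) + 0(3 - -7)|
Area = (1/2)|12 + 4 + 0|
Area = (1/2)|16|
Area = (1/2)(16)
Area = 8

8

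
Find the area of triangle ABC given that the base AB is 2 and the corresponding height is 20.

A triangle's area is half the area of a rectangle with the same base and height.
Area = (1/2) * 2 * 20 = 20.

20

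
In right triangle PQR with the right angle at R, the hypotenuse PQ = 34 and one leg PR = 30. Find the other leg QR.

Rearranging the Pythagorean theorem to solve for the unknown leg:
leg^2 = hypotenuse^2 - known_leg^2 = 1156 - 900 = 256
leg = sqrt(256) = 16.

16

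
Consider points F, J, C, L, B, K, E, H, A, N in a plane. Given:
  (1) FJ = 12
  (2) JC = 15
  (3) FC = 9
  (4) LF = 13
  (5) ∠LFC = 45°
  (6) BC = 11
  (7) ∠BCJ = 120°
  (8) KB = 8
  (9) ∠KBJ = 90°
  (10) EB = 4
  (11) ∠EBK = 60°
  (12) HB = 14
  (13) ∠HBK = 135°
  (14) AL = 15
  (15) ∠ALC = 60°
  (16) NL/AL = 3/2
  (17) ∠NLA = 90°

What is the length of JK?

Step 1: By the law of cosines on triangle BCJ: BJ² = 11² + 15² − 2·11·15·cos(120°) = 511, so BJ ≈ 22.61.
Step 2: By the law of cosines on triangle JBK: JK² = 22.61² + 8² − 2·22.61·8·cos(90°) = 575, so JK = 5·√23.

Therefore, the length of JK = 5·√23.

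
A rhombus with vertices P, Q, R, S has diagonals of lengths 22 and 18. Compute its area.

Area = (22 * 18) / 2 = 396 / 2 = 198

198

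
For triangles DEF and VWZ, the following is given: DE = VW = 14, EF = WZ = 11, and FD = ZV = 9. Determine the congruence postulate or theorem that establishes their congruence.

The given information matches SSS: All three pairs of corresponding sides are equal (Side-Side-Side).

SSS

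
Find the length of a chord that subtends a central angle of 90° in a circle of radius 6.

Chord length = 2r sin(θ/2)
= 2 × 6 × sin(90°/2)
= 2 × 6 × sin(45°)
= 6*sqrt(2)

6*sqrt(2)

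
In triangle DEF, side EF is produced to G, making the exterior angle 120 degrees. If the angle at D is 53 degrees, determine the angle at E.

The exterior angle theorem states that an exterior angle equals the sum of the two non-adjacent interior angles.
So 120 = 53 + angle E, which gives angle E = 120 - 53 = 67 degrees.

67 degrees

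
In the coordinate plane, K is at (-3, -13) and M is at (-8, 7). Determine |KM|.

d = sqrt((-8 - -3)^2 + (7 - -13)^2)
d = sqrt(-5^2 + 20^2)
d = sqrt(25 + 400)
d = sqrt(425) = 5*sqrt(17)

5*sqrt(17)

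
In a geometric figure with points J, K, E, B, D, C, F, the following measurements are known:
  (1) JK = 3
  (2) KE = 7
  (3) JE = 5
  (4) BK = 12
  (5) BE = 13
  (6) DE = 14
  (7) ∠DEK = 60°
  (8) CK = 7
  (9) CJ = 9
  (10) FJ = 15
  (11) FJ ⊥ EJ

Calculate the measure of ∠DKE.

Step 1: By the law of cosines on triangle KED: KD² = 7² + 14² − 2·7·14·cos(60°) = 147, so KD = 7·√3.
Step 2: By the inverse law of cosines on triangle DKE: cos(∠DKE) = ((7·√3)² + 7² − 14²) / (2·7·√3·7) = 0/169.74 = 0, so ∠DKE = 90°.

Therefore, the measure of angle ∠DKE = 90°.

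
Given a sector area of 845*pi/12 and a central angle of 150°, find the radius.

r² = 360 × 845*pi/12 / (π × 150) = 169, so r = 13.

13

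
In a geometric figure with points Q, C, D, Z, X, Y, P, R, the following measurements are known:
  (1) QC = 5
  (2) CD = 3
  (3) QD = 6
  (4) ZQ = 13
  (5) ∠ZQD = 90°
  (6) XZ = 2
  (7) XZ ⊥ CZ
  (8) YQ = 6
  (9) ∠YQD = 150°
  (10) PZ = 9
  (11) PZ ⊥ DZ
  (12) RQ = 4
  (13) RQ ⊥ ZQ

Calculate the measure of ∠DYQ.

Step 1: By the law of cosines on triangle YQD: YD² = 6² + 6² − 2·6·6·cos(150°) = 134.35, so YD ≈ 11.59.
Step 2: By the inverse law of cosines on triangle DYQ: cos(∠DYQ) = (11.59² + 6² − 6²) / (2·11.59·6) = 134.35/139.09 = 0.9659, so ∠DYQ = 15°.

Therefore, the measure of angle ∠DYQ = 15°.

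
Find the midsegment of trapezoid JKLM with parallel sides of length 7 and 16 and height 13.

The midsegment (median) of a trapezoid connects the midpoints of the non-parallel sides.
Its length is the average of the two bases: (7 + 16) / 2 = 23/2.

23/2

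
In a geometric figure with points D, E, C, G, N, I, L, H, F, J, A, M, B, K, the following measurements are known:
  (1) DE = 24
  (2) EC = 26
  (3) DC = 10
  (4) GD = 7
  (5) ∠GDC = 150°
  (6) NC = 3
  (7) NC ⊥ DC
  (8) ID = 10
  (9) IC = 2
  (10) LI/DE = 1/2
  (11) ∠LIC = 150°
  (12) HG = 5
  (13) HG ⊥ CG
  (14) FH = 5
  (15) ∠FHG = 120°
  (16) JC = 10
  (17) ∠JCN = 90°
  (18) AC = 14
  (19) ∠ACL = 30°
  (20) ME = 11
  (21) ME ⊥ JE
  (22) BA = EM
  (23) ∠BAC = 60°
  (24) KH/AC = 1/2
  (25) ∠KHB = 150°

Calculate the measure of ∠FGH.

Step 1: By the law of cosines on triangle GHF: GF² = 5² + 5² − 2·5·5·cos(120°) = 75, so GF = 5·√3.
Step 2: By the inverse law of cosines on triangle FGH: cos(∠FGH) = ((5·√3)² + 5² − 5²) / (2·5·√3·5) = 75/86.6 = 0.866, so ∠FGH = 30°.

Therefore, the measure of angle ∠FGH = 30°.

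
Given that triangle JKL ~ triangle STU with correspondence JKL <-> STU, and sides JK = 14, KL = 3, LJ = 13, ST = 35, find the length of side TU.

Similar triangles have proportional sides. Setting up the proportion:
ST / JK = TU / KL
35 / 14 = TU / 3
TU = 3 * 35 / 14 = 15/2.

15/2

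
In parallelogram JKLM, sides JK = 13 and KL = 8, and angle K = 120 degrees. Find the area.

Area = 13 * 8 * sin(120°) = 104 * sqrt(3)/2 = 52*sqrt(3)

52*sqrt(3)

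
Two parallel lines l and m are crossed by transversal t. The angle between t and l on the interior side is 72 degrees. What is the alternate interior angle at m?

Alternate interior angles formed by parallel lines and a transversal are equal.
The given angle is 72 degrees.
The alternate interior angle = 72 degrees.

72 degrees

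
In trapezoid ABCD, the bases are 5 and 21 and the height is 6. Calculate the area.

A trapezoid's area equals the midsegment times the height.
The midsegment is (5 + 21) / 2 = 13.
Area = 13 * 6 = 78.

78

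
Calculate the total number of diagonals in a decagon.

Each of the 10 vertices connects to 7 non-adjacent vertices via diagonals.
Total connections = 10 × 7 = 70, but each diagonal is counted twice.
Number of diagonals = 70 / 2 = 35.

35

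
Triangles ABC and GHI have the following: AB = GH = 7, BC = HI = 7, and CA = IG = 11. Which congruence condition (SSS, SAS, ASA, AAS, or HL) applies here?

The given information matches SSS: All three pairs of corresponding sides are equal (Side-Side-Side).

SSS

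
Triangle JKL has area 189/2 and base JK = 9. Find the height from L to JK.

height = 2 * 189/2 / 9 = 21

21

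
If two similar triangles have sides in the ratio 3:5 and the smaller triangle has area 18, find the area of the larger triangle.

Area ratio = (3/5)^2 = 9/25. Area of the larger triangle = 18 * 25/9 = 50.

50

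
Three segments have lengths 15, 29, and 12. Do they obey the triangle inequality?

Check the triangle inequality: 15 + 12 = 27 ≤ 29.
Since the sum of two sides does not exceed the third, no triangle can be formed.

No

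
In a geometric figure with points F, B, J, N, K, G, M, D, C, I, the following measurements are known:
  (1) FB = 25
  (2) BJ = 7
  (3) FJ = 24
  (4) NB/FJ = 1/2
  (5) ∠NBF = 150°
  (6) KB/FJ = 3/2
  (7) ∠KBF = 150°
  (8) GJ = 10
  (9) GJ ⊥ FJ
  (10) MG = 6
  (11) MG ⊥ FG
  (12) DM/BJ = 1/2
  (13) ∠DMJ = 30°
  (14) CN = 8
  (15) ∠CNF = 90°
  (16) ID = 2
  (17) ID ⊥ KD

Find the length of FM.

Step 1: By the law of cosines on triangle FJG: FG² = 24² + 10² − 2·24·10·cos(90°) = 676, so FG = 26.
Step 2: By the law of cosines on triangle FGM: FM² = 26² + 6² − 2·26·6·cos(90°) = 712, so FM = 2·√178.

Therefore, the length of FM = 2·√178.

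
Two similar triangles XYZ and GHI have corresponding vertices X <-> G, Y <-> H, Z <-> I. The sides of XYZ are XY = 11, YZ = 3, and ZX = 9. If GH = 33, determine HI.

Since the triangles are similar, the ratio of corresponding sides is constant.
Scale factor k = GH / XY = 33 / 11 = 3
HI = k * YZ = 3 * 3 = 9

9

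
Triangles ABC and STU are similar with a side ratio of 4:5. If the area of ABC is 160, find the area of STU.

The ratio of areas of similar triangles = (side ratio)^2.
Side ratio = 4:5, so area ratio = 16:25.
Area of STU / Area of ABC = 25/16
Area of STU = 160 * 25/16 = 250

250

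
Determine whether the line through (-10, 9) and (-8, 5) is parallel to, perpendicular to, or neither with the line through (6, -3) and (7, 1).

Slope of line 1: m1 = (5 - 9)/(-8 - -10) = -4/2 = -2
Slope of line 2: m2 = (1 - -3)/(7 - 6) = 4/1 = 4
m1 != m2 and m1*m2 = -8 != -1. Neither.

Neither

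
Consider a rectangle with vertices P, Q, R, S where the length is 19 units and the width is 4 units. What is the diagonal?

Using the Pythagorean theorem:
d² = 19² + 4² = 361 + 16 = 377
d = sqrt(377)

sqrt(377)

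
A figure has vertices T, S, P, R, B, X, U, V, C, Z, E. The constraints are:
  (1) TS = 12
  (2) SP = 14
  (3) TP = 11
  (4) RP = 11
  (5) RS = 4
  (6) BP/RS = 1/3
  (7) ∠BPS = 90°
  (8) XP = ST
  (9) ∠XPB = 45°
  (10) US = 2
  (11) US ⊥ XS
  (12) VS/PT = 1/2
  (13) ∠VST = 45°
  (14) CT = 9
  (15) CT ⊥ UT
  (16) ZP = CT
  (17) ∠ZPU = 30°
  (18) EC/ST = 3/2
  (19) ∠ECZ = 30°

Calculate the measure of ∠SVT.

From the given relations: VS = 1/2·PT = 1/2·11 ≈ 5.5.
Step 1: By the law of cosines on triangle VST: VT² = 5.5² + 12² − 2·5.5·12·cos(45°) = 80.91, so VT ≈ 9.
Step 2: By the inverse law of cosines on triangle SVT: cos(∠SVT) = (5.5² + 9² − 12²) / (2·5.5·9) = -32.84/98.95 = -0.3319, so ∠SVT = 109.38°.

Therefore, the measure of angle ∠SVT = 109.38°.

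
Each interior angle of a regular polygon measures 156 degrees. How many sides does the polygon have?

The exterior angle is the supplement of the interior angle: 180 - 156 = 24 degrees.
Since the exterior angles of any convex polygon sum to 360 degrees, the number of sides is 360 / 24 = 15.

15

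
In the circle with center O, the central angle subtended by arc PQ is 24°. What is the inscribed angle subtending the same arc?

An inscribed angle intercepts an arc from a point on the circle, while the central angle intercepts the same arc from the center.
The inscribed angle is always half the central angle: 24° / 2 = 12°.

12°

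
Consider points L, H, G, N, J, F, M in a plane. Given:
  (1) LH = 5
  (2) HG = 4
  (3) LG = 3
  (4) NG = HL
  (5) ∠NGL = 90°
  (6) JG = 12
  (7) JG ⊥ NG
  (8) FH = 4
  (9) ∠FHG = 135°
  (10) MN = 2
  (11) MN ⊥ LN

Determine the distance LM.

From the given relations: NG = HL = 5.
Step 1: By the law of cosines on triangle LGN: LN² = 3² + 5² − 2·3·5·cos(90°) = 34, so LN = √34.
Step 2: By the law of cosines on triangle LNM: LM² = √34² + 2² − 2·√34·2·cos(90°) = 38, so LM = √38.

Therefore, the length of LM = √38.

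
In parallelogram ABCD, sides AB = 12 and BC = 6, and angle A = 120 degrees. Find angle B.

Consecutive angles are supplementary: angle B = 180 - 120 = 60 degrees.

60 degrees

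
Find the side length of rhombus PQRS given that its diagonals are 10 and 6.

In a rhombus, the diagonals bisect each other perpendicularly, creating four congruent right triangles.
Each triangle has legs 5 (half of 10) and 3 (half of 6).
The hypotenuse of each right triangle is a side of the rhombus:
side = sqrt(5^2 + 3^2) = sqrt(34)

sqrt(34)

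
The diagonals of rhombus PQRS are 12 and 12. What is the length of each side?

In a rhombus, the diagonals bisect each other perpendicularly, creating four congruent right triangles.
Each triangle has legs 6 (half of 12) and 6 (half of 12).
The hypotenuse of each right triangle is a side of the rhombus:
side = sqrt(6^2 + 6^2) = sqrt(72) = 6*sqrt(2)

6*sqrt(2)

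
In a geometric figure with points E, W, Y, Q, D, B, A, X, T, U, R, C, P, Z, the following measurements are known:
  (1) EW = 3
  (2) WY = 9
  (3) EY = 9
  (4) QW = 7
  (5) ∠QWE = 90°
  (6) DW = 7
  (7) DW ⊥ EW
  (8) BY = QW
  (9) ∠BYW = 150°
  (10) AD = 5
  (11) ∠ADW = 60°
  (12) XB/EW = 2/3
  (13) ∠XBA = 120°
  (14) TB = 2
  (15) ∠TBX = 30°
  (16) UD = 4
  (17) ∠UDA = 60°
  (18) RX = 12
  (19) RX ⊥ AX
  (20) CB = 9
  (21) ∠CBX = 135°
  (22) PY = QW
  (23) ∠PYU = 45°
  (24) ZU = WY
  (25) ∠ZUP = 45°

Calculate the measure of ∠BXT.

From the given relations: XB = 2/3·EW = 2/3·3 = 2.
Step 1: By the law of cosines on triangle XBT: XT² = 2² + 2² − 2·2·2·cos(30°) = 1.07, so XT ≈ 1.04.
Step 2: By the inverse law of cosines on triangle BXT: cos(∠BXT) = (2² + 1.04² − 2²) / (2·2·1.04) = 1.07/4.14 = 0.2588, so ∠BXT = 75°.

Therefore, the measure of angle ∠BXT = 75°.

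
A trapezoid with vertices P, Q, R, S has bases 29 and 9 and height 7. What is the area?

Area = (29 + 9) * 7 / 2 = 266 / 2 = 133

133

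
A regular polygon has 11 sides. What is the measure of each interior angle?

Each interior angle of a regular n-gon is (n - 2) * 180 / n.
For n = 11: (11 - 2) * 180 / 11 = 1620/11 = 1620/11 degrees.

1620/11 degrees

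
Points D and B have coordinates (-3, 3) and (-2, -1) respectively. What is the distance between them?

The horizontal distance is |-2 - -3| = 1 and the vertical distance is |-1 - 3| = 4.
By the Pythagorean theorem, d = sqrt(1^2 + 4^2) = sqrt(17).

sqrt(17)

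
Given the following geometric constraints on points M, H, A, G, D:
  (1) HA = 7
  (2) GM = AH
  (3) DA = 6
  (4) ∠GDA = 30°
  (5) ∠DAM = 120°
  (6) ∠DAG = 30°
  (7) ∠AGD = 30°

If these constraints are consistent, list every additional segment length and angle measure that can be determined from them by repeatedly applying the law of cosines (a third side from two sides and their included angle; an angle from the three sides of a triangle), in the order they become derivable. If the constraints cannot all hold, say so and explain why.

These constraints are not satisfiable: (4), (6) and (7) are the three interior angles of triangle GDA, which must sum to 180°, but 30° + 30° + 30° = 90°. No planar figure meets all of them, so nothing further can be derived.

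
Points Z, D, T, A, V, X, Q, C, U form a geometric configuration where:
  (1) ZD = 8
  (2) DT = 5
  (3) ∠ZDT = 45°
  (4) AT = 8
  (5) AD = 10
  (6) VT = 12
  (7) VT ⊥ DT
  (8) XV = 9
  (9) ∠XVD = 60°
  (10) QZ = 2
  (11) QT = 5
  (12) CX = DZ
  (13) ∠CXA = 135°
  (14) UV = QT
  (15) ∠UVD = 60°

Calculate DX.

Step 1: By the law of cosines on triangle DTV: DV² = 5² + 12² − 2·5·12·cos(90°) = 169, so DV = 13.
Step 2: By the law of cosines on triangle DVX: DX² = 13² + 9² − 2·13·9·cos(60°) = 133, so DX = √133.

Therefore, the length of DX = √133.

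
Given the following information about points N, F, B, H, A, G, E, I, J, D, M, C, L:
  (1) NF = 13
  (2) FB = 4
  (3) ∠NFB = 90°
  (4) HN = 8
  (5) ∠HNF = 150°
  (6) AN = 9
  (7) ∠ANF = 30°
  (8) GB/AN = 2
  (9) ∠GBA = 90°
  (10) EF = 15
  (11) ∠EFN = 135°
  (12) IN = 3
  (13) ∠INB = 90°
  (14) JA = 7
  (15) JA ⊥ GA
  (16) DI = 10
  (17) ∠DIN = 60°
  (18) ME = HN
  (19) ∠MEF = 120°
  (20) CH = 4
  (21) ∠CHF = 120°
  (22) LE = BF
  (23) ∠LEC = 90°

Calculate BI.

Step 1: By the law of cosines on triangle BFN: BN² = 4² + 13² − 2·4·13·cos(90°) = 185, so BN = √185.
Step 2: By the law of cosines on triangle BNI: BI² = √185² + 3² − 2·√185·3·cos(90°) = 194, so BI = √194.

Therefore, the length of BI = √194.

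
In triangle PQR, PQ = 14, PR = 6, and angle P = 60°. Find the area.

When two sides and the included angle are known, the area formula is (1/2)ab sin(C).
The height from one side to the opposite vertex is 6 sin(60°) = 3*sqrt(3).
Area = (1/2) * 14 * 3*sqrt(3) = 21*sqrt(3).

21*sqrt(3)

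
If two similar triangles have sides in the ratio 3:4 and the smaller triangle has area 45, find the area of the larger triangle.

For similar figures, the area ratio equals the square of the side ratio.
Side ratio (the smaller triangle to the larger triangle) = 3:4, so area ratio = 3^2:4^2 = 9:16.
If the area of the smaller triangle is 45, then the area of the larger triangle = 45 * (16/9) = 80.

80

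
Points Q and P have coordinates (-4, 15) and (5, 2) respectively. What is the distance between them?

The horizontal distance is |5 - -4| = 9 and the vertical distance is |2 - 15| = 13.
By the Pythagorean theorem, d = sqrt(9^2 + 13^2) = sqrt(250) = 5*sqrt(10).

5*sqrt(10)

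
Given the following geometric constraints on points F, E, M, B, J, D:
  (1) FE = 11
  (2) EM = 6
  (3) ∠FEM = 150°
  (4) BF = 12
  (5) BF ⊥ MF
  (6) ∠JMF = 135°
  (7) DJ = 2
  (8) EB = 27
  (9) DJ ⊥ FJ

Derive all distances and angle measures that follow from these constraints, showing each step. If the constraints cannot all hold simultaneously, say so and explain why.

These constraints are not satisfiable: by the triangle inequality in triangle FEB, (1) FE = 11 and (4) BF = 12 force EB ≤ 11 + 12 = 23, but (8) says EB = 27. No planar figure meets all of them, so nothing further can be derived.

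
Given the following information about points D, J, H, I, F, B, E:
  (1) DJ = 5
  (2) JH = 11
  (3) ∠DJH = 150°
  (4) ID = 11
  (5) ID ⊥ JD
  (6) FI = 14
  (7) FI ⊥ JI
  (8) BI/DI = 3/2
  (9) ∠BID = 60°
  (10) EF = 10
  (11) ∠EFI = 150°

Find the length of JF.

Step 1: By the law of cosines on triangle JDI: JI² = 5² + 11² − 2·5·11·cos(90°) = 146, so JI = √146.
Step 2: By the law of cosines on triangle JIF: JF² = √146² + 14² − 2·√146·14·cos(90°) = 342, so JF = 3·√38.

Therefore, the length of JF = 3·√38.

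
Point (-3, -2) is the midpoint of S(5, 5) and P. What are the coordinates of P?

Using the midpoint formula: M = ((x1 + x2)/2, (y1 + y2)/2)
We know M = (-3, -2) and S = (5, 5)
For x: -3 = (5 + x2)/2, so x2 = 2*-3 - 5 = -11
For y: -2 = (5 + y2)/2, so y2 = 2*-2 - 5 = -9
P = (-11, -9)

(-11, -9)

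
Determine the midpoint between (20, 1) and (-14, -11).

The midpoint is the point halfway along the segment.
Move half the horizontal distance: 20 + (-14 - 20)/2 = 20 + -34/2 = 3
Move half the vertical distance: 1 + (-11 - 1)/2 = 1 + -12/2 = -5
Midpoint = (3, -5)

(3, -5)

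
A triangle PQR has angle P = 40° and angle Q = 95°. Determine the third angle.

angle R = 180 - 40 - 95 = 45 degrees.

45 degrees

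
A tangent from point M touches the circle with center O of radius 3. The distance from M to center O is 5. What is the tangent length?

The tangent, radius, and line from the external point to the center form a right triangle.
The right angle is where the tangent meets the radius.
By the Pythagorean theorem: tangent² + 3² = 5²
tangent² = 25 - 9 = 16
tangent = 4

4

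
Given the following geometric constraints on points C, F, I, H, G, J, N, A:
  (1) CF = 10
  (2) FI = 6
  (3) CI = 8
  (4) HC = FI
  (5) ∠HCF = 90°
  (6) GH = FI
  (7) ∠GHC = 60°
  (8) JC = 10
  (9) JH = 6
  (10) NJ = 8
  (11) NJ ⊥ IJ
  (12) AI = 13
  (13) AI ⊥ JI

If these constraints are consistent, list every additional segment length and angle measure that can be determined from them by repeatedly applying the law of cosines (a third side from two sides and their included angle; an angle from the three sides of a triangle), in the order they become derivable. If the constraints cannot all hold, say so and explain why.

The constraints are consistent. Derivable facts, in order:
After 1 step:
- CG = 6
- FH = 2·√34
- ∠CFI = 53.13°
- ∠CHJ = 112.89°
- ∠CIF = 90°
- ∠CJH = 33.56°
- ∠FCI = 36.87°
- ∠HCJ = 33.56°
After 2 steps:
- ∠CFH = 30.96°
- ∠CGH = 60°
- ∠CHF = 59.04°
- ∠GCH = 60°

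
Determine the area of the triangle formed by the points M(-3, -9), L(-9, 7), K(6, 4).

The Shoelace formula computes the area from vertex coordinates by summing cross products.
For vertices (-3,-9), (-9,7), (6,4):
Signed sum = -3*7 - -9*-9 + -9*4 - 6*7 + 6*-9 - -3*4
= -102 + -78 + -42 = -222
Area = (1/2)|-222| = 111.

111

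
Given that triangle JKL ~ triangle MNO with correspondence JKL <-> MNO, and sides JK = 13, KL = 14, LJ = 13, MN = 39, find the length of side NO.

Since the triangles are similar, the ratio of corresponding sides is constant.
Scale factor k = MN / JK = 39 / 13 = 3
NO = k * KL = 3 * 14 = 42

42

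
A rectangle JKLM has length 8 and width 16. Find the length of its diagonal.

d = sqrt(8^2 + 16^2) = sqrt(320) = 8*sqrt(5)

8*sqrt(5)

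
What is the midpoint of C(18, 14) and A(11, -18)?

M = ((x₁ + x₂)/2, (y₁ + y₂)/2)
= ((18 + 11)/2, (14 + -18)/2)
= (29/2, -4/2) = (29/2, -2)

(29/2, -2)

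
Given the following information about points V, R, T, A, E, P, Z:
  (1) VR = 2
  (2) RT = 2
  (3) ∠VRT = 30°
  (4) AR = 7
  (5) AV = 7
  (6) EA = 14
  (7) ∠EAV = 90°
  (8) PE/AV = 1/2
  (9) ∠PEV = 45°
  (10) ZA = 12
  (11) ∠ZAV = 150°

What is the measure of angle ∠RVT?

Step 1: By the law of cosines on triangle VRT: VT² = 2² + 2² − 2·2·2·cos(30°) = 1.07, so VT ≈ 1.04.
Step 2: By the inverse law of cosines on triangle RVT: cos(∠RVT) = (2² + 1.04² − 2²) / (2·2·1.04) = 1.07/4.14 = 0.2588, so ∠RVT = 75°.

Therefore, the measure of angle ∠RVT = 75°.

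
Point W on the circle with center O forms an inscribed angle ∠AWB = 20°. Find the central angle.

Central angle = 2 × 20° = 40° (inscribed angle theorem).

40°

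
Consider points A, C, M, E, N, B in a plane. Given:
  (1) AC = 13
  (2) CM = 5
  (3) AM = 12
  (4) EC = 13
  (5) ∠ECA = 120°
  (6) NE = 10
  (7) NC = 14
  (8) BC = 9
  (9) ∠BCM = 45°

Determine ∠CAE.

Step 1: By the law of cosines on triangle ACE: AE² = 13² + 13² − 2·13·13·cos(120°) = 507, so AE = 13·√3.
Step 2: By the inverse law of cosines on triangle CAE: cos(∠CAE) = (13² + (13·√3)² − 13²) / (2·13·13·√3) = 507/585.43 = 0.866, so ∠CAE = 30°.

Therefore, the measure of angle ∠CAE = 30°.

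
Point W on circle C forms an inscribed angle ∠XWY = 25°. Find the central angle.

Central angle = 2 × 25° = 50° (inscribed angle theorem).

50°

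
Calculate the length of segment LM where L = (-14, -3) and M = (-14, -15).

The horizontal distance is |-14 - -14| = 0 and the vertical distance is |-15 - -3| = 12.
By the Pythagorean theorem, d = sqrt(0^2 + 12^2) = sqrt(144) = 12.

12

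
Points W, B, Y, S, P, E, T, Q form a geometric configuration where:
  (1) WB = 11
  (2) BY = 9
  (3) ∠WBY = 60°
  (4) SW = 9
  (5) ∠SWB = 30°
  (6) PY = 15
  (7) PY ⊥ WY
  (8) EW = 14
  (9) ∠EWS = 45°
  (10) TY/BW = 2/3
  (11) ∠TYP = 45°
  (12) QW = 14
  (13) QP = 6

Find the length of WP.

Step 1: By the law of cosines on triangle WBY: WY² = 11² + 9² − 2·11·9·cos(60°) = 103, so WY = √103.
Step 2: By the law of cosines on triangle WYP: WP² = √103² + 15² − 2·√103·15·cos(90°) = 328, so WP = 2·√82.

Therefore, the length of WP = 2·√82.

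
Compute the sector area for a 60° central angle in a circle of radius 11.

Sector area = πr² × θ/360
= π × 11² × 1/6
= π × 121 × 1/6
= 121*pi/6

121*pi/6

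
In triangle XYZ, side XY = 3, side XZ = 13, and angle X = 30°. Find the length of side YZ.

Law of cosines: YZ^2 = 3^2 + 13^2 - 2(3)(13)cos(30°) = 178 - 39*sqrt(3), so YZ = sqrt(178 - 39*sqrt(3)).

sqrt(178 - 39*sqrt(3))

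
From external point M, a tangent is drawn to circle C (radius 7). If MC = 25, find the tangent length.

The tangent, radius, and line from the external point to the center form a right triangle.
The right angle is where the tangent meets the radius.
By the Pythagorean theorem: tangent² + 7² = 25²
tangent² = 625 - 49 = 576
tangent = 24

24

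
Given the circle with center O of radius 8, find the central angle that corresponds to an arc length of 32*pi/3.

Arc length L = 2πr × θ/360, so θ = 360L / (2πr).
θ = 360 × 32*pi/3 / (2π × 8)
θ = 240°
θ = 240°

240°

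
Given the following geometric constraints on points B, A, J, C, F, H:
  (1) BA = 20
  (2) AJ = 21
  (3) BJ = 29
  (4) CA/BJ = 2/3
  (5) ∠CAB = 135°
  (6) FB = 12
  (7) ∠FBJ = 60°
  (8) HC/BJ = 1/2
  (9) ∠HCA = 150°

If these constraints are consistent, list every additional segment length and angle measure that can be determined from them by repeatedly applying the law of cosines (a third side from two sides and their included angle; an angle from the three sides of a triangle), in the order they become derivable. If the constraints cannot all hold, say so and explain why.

The constraints are consistent. Derivable facts, in order:
After 1 step:
- AH ≈ 32.7
- BC ≈ 36.34
- JF = 7·√13
- ∠ABJ = 46.4°
- ∠AJB = 43.6°
- ∠BAJ = 90°
After 2 steps:
- ∠ABC = 22.1°
- ∠ACB = 22.9°
- ∠AHC = 17.19°
- ∠BFJ = 95.68°
- ∠BJF = 24.32°
- ∠CAH = 12.81°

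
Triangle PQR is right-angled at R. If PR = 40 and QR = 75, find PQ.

By the Pythagorean theorem: PQ^2 = PR^2 + QR^2
PQ^2 = 40^2 + 75^2 = 1600 + 5625 = 7225
PQ = sqrt(7225) = 85

85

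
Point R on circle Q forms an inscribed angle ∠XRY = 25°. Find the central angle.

By the inscribed angle theorem, the central angle is twice the inscribed angle.
Central angle = 2 × 25° = 50°

50°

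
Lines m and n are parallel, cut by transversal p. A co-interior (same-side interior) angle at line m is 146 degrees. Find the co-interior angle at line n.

Co-interior angles sum to 180: 180 - 146 = 34 degrees.

34 degrees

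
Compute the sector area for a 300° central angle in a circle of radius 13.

Sector area = π(13²)(5/6) = 845*pi/6

845*pi/6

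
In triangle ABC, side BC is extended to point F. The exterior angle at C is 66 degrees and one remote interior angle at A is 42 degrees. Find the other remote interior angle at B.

angle B = 66 - 42 = 24 degrees (exterior angle theorem).

24 degrees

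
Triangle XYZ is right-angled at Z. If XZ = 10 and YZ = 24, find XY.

By the Pythagorean theorem: XY^2 = XZ^2 + YZ^2
XY^2 = 10^2 + 24^2 = 100 + 576 = 676
XY = sqrt(676) = 26

26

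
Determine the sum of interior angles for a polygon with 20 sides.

The sum of interior angles of an n-sided polygon is (n - 2) * 180.
For n = 20: (20 - 2) * 180 = 18 * 180 = 3240 degrees.

3240 degrees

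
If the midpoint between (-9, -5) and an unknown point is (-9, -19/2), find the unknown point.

Using the midpoint formula: M = ((x1 + x2)/2, (y1 + y2)/2)
We know M = (-9, -19/2) and K = (-9, -5)
For x: -9 = (-9 + x2)/2, so x2 = 2*-9 - -9 = -9
For y: -19/2 = (-5 + y2)/2, so y2 = 2*-19/2 - -5 = -14
J = (-9, -14)

(-9, -14)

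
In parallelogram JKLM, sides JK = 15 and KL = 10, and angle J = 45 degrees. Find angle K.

Consecutive angles are supplementary: angle K = 180 - 45 = 135 degrees.

135 degrees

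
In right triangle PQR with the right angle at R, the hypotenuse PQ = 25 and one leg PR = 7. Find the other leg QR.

By the Pythagorean theorem: QR^2 = PQ^2 - PR^2
QR^2 = 25^2 - 7^2 = 625 - 49 = 576
QR = sqrt(576) = 24

24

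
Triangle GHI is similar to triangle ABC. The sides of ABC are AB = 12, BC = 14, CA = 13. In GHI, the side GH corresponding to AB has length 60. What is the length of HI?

Since the triangles are similar, the ratio of corresponding sides is constant.
Scale factor k = GH / AB = 60 / 12 = 5
HI = k * BC = 5 * 14 = 70

70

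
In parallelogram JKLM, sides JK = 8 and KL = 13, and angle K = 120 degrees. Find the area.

Area = a * b * sin(theta)
Area = 8 * 13 * sin(120 degrees)
Area = 104 * sqrt(3)/2
Area = 52*sqrt(3)

52*sqrt(3)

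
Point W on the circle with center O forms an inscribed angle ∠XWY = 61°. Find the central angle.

The inscribed angle theorem states that a central angle is always twice any inscribed angle that subtends the same arc.
Since the inscribed angle is 61°, the central angle = 2 × 61° = 122°.

122°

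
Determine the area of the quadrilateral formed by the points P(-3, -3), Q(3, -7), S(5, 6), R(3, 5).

Using the Shoelace formula for a quadrilateral (vertices in order):
Area = (1/2)|sum of (x_i * y_(i+1) - x_(i+1) * y_i)|
Terms: (-3*-7 - 3*-3) = 30, (3*6 - 5*-7) = 53, (5*5 - 3*6) = 7, (3*-3 - -3*5) = 6
Sum = 96
Area = (1/2)(96) = 48

48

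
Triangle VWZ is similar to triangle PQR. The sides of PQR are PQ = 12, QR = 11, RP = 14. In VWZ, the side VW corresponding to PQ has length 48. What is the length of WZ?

Since the triangles are similar, the ratio of corresponding sides is constant.
Scale factor k = VW / PQ = 48 / 12 = 4
WZ = k * QR = 4 * 11 = 44

44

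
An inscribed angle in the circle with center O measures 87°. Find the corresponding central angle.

The inscribed angle theorem states that a central angle is always twice any inscribed angle that subtends the same arc.
Since the inscribed angle is 87°, the central angle = 2 × 87° = 174°.

174°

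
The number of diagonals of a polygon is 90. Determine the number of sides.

Using d = n(n - 3)/2, we solve 90 = n(n - 3)/2.
So n(n - 3) = 180.
Testing n = 15: 15 * 12 = 180 = 180. Correct.
The polygon has 15 sides.

15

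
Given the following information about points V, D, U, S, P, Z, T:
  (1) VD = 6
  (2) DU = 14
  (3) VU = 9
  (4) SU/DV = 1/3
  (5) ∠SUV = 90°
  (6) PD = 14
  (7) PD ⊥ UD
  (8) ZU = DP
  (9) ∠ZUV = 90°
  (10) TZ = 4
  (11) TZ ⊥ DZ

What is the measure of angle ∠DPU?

Step 1: By the law of cosines on triangle PDU: PU² = 14² + 14² − 2·14·14·cos(90°) = 392, so PU = 14·√2.
Step 2: By the inverse law of cosines on triangle DPU: cos(∠DPU) = (14² + (14·√2)² − 14²) / (2·14·14·√2) = 392/554.37 = 0.7071, so ∠DPU = 45°.

Therefore, the measure of angle ∠DPU = 45°.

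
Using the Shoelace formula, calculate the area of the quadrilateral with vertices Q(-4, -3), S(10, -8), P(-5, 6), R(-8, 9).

The Shoelace formula works by pairing each vertex with the next (cycling back to the first).
For each pair, compute x_i*y_(i+1) - x_(i+1)*y_i:
  (-4*-8 - 10*-3) = 62
  (10*6 - -5*-8) = 20
  (-5*9 - -8*6) = 3
  (-8*-3 - -4*9) = 60
Taking half the absolute value of the total: Area = (1/2)(145) = 145/2.

145/2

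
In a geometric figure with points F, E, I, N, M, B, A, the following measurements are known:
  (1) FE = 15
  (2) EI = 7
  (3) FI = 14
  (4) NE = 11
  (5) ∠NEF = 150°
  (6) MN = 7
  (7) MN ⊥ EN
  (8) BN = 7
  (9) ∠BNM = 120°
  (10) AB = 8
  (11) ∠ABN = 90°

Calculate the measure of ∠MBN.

Step 1: By the law of cosines on triangle BNM: BM² = 7² + 7² − 2·7·7·cos(120°) = 147, so BM = 7·√3.
Step 2: By the inverse law of cosines on triangle MBN: cos(∠MBN) = ((7·√3)² + 7² − 7²) / (2·7·√3·7) = 147/169.74 = 0.866, so ∠MBN = 30°.

Therefore, the measure of angle ∠MBN = 30°.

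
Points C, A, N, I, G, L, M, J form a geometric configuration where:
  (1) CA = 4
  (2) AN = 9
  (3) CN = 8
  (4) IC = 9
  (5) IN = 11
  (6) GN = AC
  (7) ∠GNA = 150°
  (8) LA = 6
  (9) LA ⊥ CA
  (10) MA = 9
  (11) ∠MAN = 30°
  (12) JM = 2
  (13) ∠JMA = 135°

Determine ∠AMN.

Step 1: By the law of cosines on triangle MAN: MN² = 9² + 9² − 2·9·9·cos(30°) = 21.7, so MN ≈ 4.66.
Step 2: By the inverse law of cosines on triangle AMN: cos(∠AMN) = (9² + 4.66² − 9²) / (2·9·4.66) = 21.7/83.86 = 0.2588, so ∠AMN = 75°.

Therefore, the measure of angle ∠AMN = 75°.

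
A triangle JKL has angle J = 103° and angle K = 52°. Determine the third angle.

Let angle L = x. Then 103 + 52 + x = 180.
x = 180 - 155 = 25 degrees.

25 degrees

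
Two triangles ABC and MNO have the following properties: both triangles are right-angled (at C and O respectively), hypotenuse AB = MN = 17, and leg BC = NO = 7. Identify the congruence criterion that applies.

The given information matches HL: The hypotenuse and one leg of two right triangles are equal (Hypotenuse-Leg).

HL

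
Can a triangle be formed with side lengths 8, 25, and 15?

Check the triangle inequality: 8 + 15 = 23 ≤ 25.
Since the sum of two sides does not exceed the third, no triangle can be formed.

No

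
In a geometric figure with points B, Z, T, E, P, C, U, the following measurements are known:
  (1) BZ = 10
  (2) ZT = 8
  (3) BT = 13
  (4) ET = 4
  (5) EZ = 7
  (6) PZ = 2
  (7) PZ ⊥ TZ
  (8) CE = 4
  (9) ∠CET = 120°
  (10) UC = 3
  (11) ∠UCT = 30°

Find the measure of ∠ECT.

Step 1: By the law of cosines on triangle CET: CT² = 4² + 4² − 2·4·4·cos(120°) = 48, so CT = 4·√3.
Step 2: By the inverse law of cosines on triangle ECT: cos(∠ECT) = (4² + (4·√3)² − 4²) / (2·4·4·√3) = 48/55.43 = 0.866, so ∠ECT = 30°.

Therefore, the measure of angle ∠ECT = 30°.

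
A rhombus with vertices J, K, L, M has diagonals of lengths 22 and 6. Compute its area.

Area = (22 * 6) / 2 = 132 / 2 = 66

66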